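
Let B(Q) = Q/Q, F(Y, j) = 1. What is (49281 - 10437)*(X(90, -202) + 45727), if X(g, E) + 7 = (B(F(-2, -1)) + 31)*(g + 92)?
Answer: 2002175136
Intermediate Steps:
B(Q) = 1
X(g, E) = 2937 + 32*g (X(g, E) = -7 + (1 + 31)*(g + 92) = -7 + 32*(92 + g) = -7 + (2944 + 32*g) = 2937 + 32*g)
(49281 - 10437)*(X(90, -202) + 45727) = (49281 - 10437)*((2937 + 32*90) + 45727) = 38844*((2937 + 2880) + 45727) = 38844*(5817 + 45727) = 38844*51544 = 2002175136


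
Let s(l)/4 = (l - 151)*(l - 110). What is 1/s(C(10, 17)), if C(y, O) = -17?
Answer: 1/85344 ≈ 1.1717e-5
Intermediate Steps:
s(l) = 4*(-151 + l)*(-110 + l) (s(l) = 4*((l - 151)*(l - 110)) = 4*((-151 + l)*(-110 + l)) = 4*(-151 + l)*(-110 + l))
1/s(C(10, 17)) = 1/(66440 - 1044*(-17) + 4*(-17)**2) = 1/(66440 + 17748 + 4*289) = 1/(66440 + 17748 + 1156) = 1/85344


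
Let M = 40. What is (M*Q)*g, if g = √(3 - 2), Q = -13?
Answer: -520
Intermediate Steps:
g = 1 (g = √1 = 1)
(M*Q)*g = (40*(-13))*1 = -520*1 = -520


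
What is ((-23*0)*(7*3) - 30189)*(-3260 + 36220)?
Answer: -995029440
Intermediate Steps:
((-23*0)*(7*3) - 30189)*(-3260 + 36220) = (0*21 - 30189)*32960 = (0 - 30189)*32960 = -30189*32960 = -995029440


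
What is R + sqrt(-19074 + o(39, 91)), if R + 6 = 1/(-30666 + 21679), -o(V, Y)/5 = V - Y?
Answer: -53923/8987 + I*sqrt(18814) ≈ -6.0001 + 137.16*I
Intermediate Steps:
o(V, Y) = -5*V + 5*Y (o(V, Y) = -5*(V - Y) = -5*V + 5*Y)
R = -53923/8987 (R = -6 + 1/(-30666 + 21679) = -6 + 1/(-8987) = -6 - 1/8987 = -53923/8987 ≈ -6.0001)
R + sqrt(-19074 + o(39, 91)) = -53923/8987 + sqrt(-19074 + (-5*39 + 5*91)) = -53923/8987 + sqrt(-19074 + (-195 + 455)) = -53923/8987 + sqrt(-19074 + 260) = -53923/8987 + sqrt(-18814) = -53923/8987 + I*sqrt(18814)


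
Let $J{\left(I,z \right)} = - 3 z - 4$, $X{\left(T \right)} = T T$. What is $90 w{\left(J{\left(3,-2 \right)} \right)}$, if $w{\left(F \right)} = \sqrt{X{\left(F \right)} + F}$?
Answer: $90 \sqrt{6} \approx 220.45$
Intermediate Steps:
$X{\left(T \right)} = T^{2}$
$J{\left(I,z \right)} = -4 - 3 z$
$w{\left(F \right)} = \sqrt{F + F^{2}}$ ($w{\left(F \right)} = \sqrt{F^{2} + F} = \sqrt{F + F^{2}}$)
$90 w{\left(J{\left(3,-2 \right)} \right)} = 90 \sqrt{\left(-4 - -6\right) \left(1 - -2\right)} = 90 \sqrt{\left(-4 + 6\right) \left(1 + \left(-4 + 6\right)\right)} = 90 \sqrt{2 \left(1 + 2\right)} = 90 \sqrt{2 \cdot 3} = 90 \sqrt{6}$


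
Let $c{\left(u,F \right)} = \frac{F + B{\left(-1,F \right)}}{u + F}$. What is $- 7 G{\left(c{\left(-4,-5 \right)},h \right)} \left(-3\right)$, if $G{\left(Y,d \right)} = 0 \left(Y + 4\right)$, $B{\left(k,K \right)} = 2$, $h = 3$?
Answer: $0$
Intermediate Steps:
$c{\left(u,F \right)} = \frac{2 + F}{F + u}$ ($c{\left(u,F \right)} = \frac{F + 2}{u + F} = \frac{2 + F}{F + u}$)
$G{\left(Y,d \right)} = 0$ ($G{\left(Y,d \right)} = 0 \left(4 + Y\right) = 0$)
$- 7 G{\left(c{\left(-4,-5 \right)},h \right)} \left(-3\right) = \left(-7\right) 0 \left(-3\right) = 0 \left(-3\right) = 0$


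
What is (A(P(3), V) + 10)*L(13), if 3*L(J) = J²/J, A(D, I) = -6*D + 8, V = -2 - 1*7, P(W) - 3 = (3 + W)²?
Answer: -936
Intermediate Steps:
P(W) = 3 + (3 + W)²
V = -9 (V = -2 - 7 = -9)
A(D, I) = 8 - 6*D
L(J) = J/3 (L(J) = (J²/J)/3 = J/3)
(A(P(3), V) + 10)*L(13) = ((8 - 6*(3 + (3 + 3)²)) + 10)*((⅓)*13) = ((8 - 6*(3 + 6²)) + 10)*(13/3) = ((8 - 6*(3 + 36)) + 10)*(13/3) = ((8 - 6*39) + 10)*(13/3) = ((8 - 234) + 10)*(13/3) = (-226 + 10)*(13/3) = -216*13/3 = -936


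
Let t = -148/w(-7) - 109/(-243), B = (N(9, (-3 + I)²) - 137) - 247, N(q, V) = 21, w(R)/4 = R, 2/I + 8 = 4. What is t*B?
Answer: -1180234/567 ≈ -2081.5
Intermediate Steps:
I = -½ (I = 2/(-8 + 4) = 2/(-4) = 2*(-¼) = -½ ≈ -0.50000)
w(R) = 4*R
B = -363 (B = (21 - 137) - 247 = -116 - 247 = -363)
t = 9754/1701 (t = -148/(4*(-7)) - 109/(-243) = -148/(-28) - 109*(-1/243) = -148*(-1/28) + 109/243 = 37/7 + 109/243 = 9754/1701 ≈ 5.7343)
t*B = (9754/1701)*(-363) = -1180234/567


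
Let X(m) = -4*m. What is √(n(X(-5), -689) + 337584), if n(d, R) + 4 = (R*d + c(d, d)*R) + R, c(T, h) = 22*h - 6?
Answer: √24085 ≈ 155.19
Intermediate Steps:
c(T, h) = -6 + 22*h
n(d, R) = -4 + R + R*d + R*(-6 + 22*d) (n(d, R) = -4 + ((R*d + (-6 + 22*d)*R) + R) = -4 + ((R*d + R*(-6 + 22*d)) + R) = -4 + (R + R*d + R*(-6 + 22*d)) = -4 + R + R*d + R*(-6 + 22*d))
√(n(X(-5), -689) + 337584) = √((-4 - 5*(-689) + 23*(-689)*(-4*(-5))) + 337584) = √((-4 + 3445 + 23*(-689)*20) + 337584) = √((-4 + 3445 - 316940) + 337584) = √(-313499 + 337584) = √24085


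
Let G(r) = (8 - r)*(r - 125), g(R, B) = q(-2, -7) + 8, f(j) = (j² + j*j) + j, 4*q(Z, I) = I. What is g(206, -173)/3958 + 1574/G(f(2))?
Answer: 12462659/1820680 ≈ 6.8451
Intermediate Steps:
q(Z, I) = I/4
f(j) = j + 2*j² (f(j) = (j² + j²) + j = 2*j² + j = j + 2*j²)
g(R, B) = 25/4 (g(R, B) = (¼)*(-7) + 8 = -7/4 + 8 = 25/4)
G(r) = (-125 + r)*(8 - r) (G(r) = (8 - r)*(-125 + r) = (-125 + r)*(8 - r))
g(206, -173)/3958 + 1574/G(f(2)) = (25/4)/3958 + 1574/(-1000 - (2*(1 + 2*2))² + 133*(2*(1 + 2*2))) = (25/4)*(1/3958) + 1574/(-1000 - (2*(1 + 4))² + 133*(2*(1 + 4))) = 25/15832 + 1574/(-1000 - (2*5)² + 133*(2*5)) = 25/15832 + 1574/(-1000 - 1*10² + 133*10) = 25/15832 + 1574/(-1000 - 1*100 + 1330) = 25/15832 + 1574/(-1000 - 100 + 1330) = 25/15832 + 1574/230 = 25/15832 + 1574*(1/230) = 25/15832 + 787/115 = 12462659/1820680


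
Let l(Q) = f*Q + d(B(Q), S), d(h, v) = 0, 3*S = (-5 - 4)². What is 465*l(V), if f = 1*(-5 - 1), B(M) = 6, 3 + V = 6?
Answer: -8370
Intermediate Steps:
V = 3 (V = -3 + 6 = 3)
f = -6 (f = 1*(-6) = -6)
S = 27 (S = (-5 - 4)²/3 = (⅓)*(-9)² = (⅓)*81 = 27)
l(Q) = -6*Q (l(Q) = -6*Q + 0 = -6*Q)
465*l(V) = 465*(-6*3) = 465*(-18) = -8370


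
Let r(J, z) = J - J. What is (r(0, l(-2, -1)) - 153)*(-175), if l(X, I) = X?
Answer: 26775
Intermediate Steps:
r(J, z) = 0
(r(0, l(-2, -1)) - 153)*(-175) = (0 - 153)*(-175) = -153*(-175) = 26775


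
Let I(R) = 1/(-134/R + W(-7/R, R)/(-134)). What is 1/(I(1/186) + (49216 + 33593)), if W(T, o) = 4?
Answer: 1669910/138283577123 ≈ 1.2076e-5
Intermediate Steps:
I(R) = 1/(-2/67 - 134/R) (I(R) = 1/(-134/R + 4/(-134)) = 1/(-134/R + 4*(-1/134)) = 1/(-134/R - 2/67) = 1/(-2/67 - 134/R))
1/(I(1/186) + (49216 + 33593)) = 1/(-67/(186*(8978 + 2/186)) + (49216 + 33593)) = 1/(-67*1/186/(8978 + 2*(1/186)) + 82809) = 1/(-67*1/186/(8978 + 1/93) + 82809) = 1/(-67*1/186/834955/93 + 82809) = 1/(-67*1/186*93/834955 + 82809) = 1/(-67/1669910 + 82809) = 1/(138283577123/1669910) = 1669910/138283577123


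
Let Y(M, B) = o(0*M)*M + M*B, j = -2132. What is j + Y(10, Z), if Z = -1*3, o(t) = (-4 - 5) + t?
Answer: -2252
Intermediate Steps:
o(t) = -9 + t
Z = -3
Y(M, B) = -9*M + B*M (Y(M, B) = (-9 + 0*M)*M + M*B = (-9 + 0)*M + B*M = -9*M + B*M)
j + Y(10, Z) = -2132 + 10*(-9 - 3) = -2132 + 10*(-12) = -2132 - 120 = -2252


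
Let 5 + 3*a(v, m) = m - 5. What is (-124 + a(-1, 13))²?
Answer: 15129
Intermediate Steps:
a(v, m) = -10/3 + m/3 (a(v, m) = -5/3 + (m - 5)/3 = -5/3 + (-5 + m)/3 = -5/3 + (-5/3 + m/3) = -10/3 + m/3)
(-124 + a(-1, 13))² = (-124 + (-10/3 + (⅓)*13))² = (-124 + (-10/3 + 13/3))² = (-124 + 1)² = (-123)² = 15129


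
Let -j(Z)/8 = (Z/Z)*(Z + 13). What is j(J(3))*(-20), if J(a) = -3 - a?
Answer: 1120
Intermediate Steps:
j(Z) = -104 - 8*Z (j(Z) = -8*Z/Z*(Z + 13) = -8*(13 + Z) = -104 - 8*Z)
j(J(3))*(-20) = (-104 - 8*(-3 - 1*3))*(-20) = (-104 - 8*(-3 - 3))*(-20) = (-104 - 8*(-6))*(-20) = (-104 + 48)*(-20) = -56*(-20) = 1120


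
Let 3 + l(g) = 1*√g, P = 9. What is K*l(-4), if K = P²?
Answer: -243 + 162*I ≈ -243.0 + 162.0*I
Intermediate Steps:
l(g) = -3 + √g (l(g) = -3 + 1*√g = -3 + √g)
K = 81 (K = 9² = 81)
K*l(-4) = 81*(-3 + √(-4)) = 81*(-3 + 2*I) = -243 + 162*I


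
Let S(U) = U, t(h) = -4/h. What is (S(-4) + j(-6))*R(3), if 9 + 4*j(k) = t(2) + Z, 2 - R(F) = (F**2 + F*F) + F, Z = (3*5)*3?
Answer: -171/2 ≈ -85.500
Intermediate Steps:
Z = 45 (Z = 15*3 = 45)
R(F) = 2 - F - 2*F**2 (R(F) = 2 - ((F**2 + F*F) + F) = 2 - ((F**2 + F**2) + F) = 2 - (2*F**2 + F) = 2 - (F + 2*F**2) = 2 + (-F - 2*F**2) = 2 - F - 2*F**2)
j(k) = 17/2 (j(k) = -9/4 + (-4/2 + 45)/4 = -9/4 + (-4*1/2 + 45)/4 = -9/4 + (-2 + 45)/4 = -9/4 + (1/4)*43 = -9/4 + 43/4 = 17/2)
(S(-4) + j(-6))*R(3) = (-4 + 17/2)*(2 - 1*3 - 2*3**2) = 9*(2 - 3 - 2*9)/2 = 9*(2 - 3 - 18)/2 = (9/2)*(-19) = -171/2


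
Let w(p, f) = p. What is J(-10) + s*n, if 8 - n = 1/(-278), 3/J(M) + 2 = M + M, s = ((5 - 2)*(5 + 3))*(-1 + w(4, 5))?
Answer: 1761783/3058 ≈ 576.12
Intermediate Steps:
s = 72 (s = ((5 - 2)*(5 + 3))*(-1 + 4) = (3*8)*3 = 24*3 = 72)
J(M) = 3/(-2 + 2*M) (J(M) = 3/(-2 + (M + M)) = 3/(-2 + 2*M))
n = 2225/278 (n = 8 - 1/(-278) = 8 - 1*(-1/278) = 8 + 1/278 = 2225/278 ≈ 8.0036)
J(-10) + s*n = 3/(2*(-1 - 10)) + 72*(2225/278) = (3/2)/(-11) + 80100/139 = (3/2)*(-1/11) + 80100/139 = -3/22 + 80100/139 = 1761783/3058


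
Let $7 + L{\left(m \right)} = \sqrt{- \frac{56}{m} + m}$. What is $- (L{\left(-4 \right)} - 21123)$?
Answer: $21130 - \sqrt{10} \approx 21127.0$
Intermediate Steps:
$L{\left(m \right)} = -7 + \sqrt{m - \frac{56}{m}}$ ($L{\left(m \right)} = -7 + \sqrt{- \frac{56}{m} + m} = -7 + \sqrt{m - \frac{56}{m}}$)
$- (L{\left(-4 \right)} - 21123) = - (\left(-7 + \sqrt{-4 - \frac{56}{-4}}\right) - 21123) = - (\left(-7 + \sqrt{-4 - -14}\right) - 21123) = - (\left(-7 + \sqrt{-4 + 14}\right) - 21123) = - (\left(-7 + \sqrt{10}\right) - 21123) = - (-21130 + \sqrt{10}) = 21130 - \sqrt{10}$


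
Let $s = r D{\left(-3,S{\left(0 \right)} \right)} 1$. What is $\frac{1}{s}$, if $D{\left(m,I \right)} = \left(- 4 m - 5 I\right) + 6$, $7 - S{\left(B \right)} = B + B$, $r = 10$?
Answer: $- \frac{1}{170} \approx -0.0058824$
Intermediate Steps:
$S{\left(B \right)} = 7 - 2 B$ ($S{\left(B \right)} = 7 - \left(B + B\right) = 7 - 2 B$)
$D{\left(m,I \right)} = 6 - 5 I - 4 m$ ($D{\left(m,I \right)} = \left(- 5 I - 4 m\right) + 6 = 6 - 5 I - 4 m$)
$s = -170$ ($s = 10 \left(6 - 5 \left(7 - 0\right) - -12\right) 1 = 10 \left(6 - 5 \left(7 + 0\right) + 12\right) 1 = 10 \left(6 - 35 + 12\right) 1 = 10 \left(-17\right) 1 = \left(-170\right) 1 = -170$)
$\frac{1}{s} = \frac{1}{-170} = - \frac{1}{170}$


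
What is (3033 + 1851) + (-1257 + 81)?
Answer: 3708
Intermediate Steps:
(3033 + 1851) + (-1257 + 81) = 4884 - 1176 = 3708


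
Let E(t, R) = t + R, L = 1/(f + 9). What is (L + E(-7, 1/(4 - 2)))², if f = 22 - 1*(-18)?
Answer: 403225/9604 ≈ 41.985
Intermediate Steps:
f = 40 (f = 22 + 18 = 40)
L = 1/49 (L = 1/(40 + 9) = 1/49 ≈ 0.020408)
E(t, R) = R + t
(L + E(-7, 1/(4 - 2)))² = (1/49 + (1/(4 - 2) - 7))² = (1/49 + (1/2 - 7))² = (1/49 + (½ - 7))² = (1/49 - 13/2)² = (-635/98)² = 403225/9604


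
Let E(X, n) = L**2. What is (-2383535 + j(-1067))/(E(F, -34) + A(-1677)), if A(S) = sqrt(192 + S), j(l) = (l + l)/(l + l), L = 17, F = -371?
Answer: -344420663/42503 + 3575301*I*sqrt(165)/42503 ≈ -8103.4 + 1080.5*I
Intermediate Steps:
j(l) = 1 (j(l) = (2*l)/((2*l)) = (2*l)*(1/(2*l)) = 1)
E(X, n) = 289 (E(X, n) = 17**2 = 289)
(-2383535 + j(-1067))/(E(F, -34) + A(-1677)) = (-2383535 + 1)/(289 + sqrt(192 - 1677)) = -2383534/(289 + sqrt(-1485)) = -2383534/(289 + 3*I*sqrt(165))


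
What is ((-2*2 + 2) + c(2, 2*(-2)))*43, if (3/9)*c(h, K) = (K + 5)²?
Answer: 43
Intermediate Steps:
c(h, K) = 3*(5 + K)² (c(h, K) = 3*(K + 5)² = 3*(5 + K)²)
((-2*2 + 2) + c(2, 2*(-2)))*43 = ((-2*2 + 2) + 3*(5 + 2*(-2))²)*43 = ((-4 + 2) + 3*(5 - 4)²)*43 = (-2 + 3*1²)*43 = (-2 + 3*1)*43 = (-2 + 3)*43 = 1*43 = 43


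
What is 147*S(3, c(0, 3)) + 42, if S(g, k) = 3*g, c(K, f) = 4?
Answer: 1365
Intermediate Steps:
147*S(3, c(0, 3)) + 42 = 147*(3*3) + 42 = 147*9 + 42 = 1323 + 42 = 1365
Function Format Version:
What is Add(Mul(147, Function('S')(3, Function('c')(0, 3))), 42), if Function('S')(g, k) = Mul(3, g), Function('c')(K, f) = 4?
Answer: 1365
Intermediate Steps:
Add(Mul(147, Function('S')(3, Function('c')(0, 3))), 42) = Add(Mul(147, Mul(3, 3)), 42) = Add(Mul(147, 9), 42) = Add(1323, 42) = 1365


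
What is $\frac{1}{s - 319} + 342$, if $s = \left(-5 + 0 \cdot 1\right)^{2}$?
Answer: $\frac{100547}{294} \approx 342.0$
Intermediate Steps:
$s = 25$ ($s = \left(-5 + 0\right)^{2} = \left(-5\right)^{2} = 25$)
$\frac{1}{s - 319} + 342 = \frac{1}{25 - 319} + 342 = \frac{1}{-294} + 342 = - \frac{1}{294} + 342 = \frac{100547}{294}$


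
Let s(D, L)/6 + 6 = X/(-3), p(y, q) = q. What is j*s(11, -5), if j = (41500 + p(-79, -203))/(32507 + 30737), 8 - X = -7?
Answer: -1362801/31622 ≈ -43.097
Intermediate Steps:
X = 15 (X = 8 - 1*(-7) = 8 + 7 = 15)
j = 41297/63244 (j = (41500 - 203)/(32507 + 30737) = 41297/63244 ≈ 0.65298)
s(D, L) = -66 (s(D, L) = -36 + 6*(15/(-3)) = -36 + 6*(15*(-⅓)) = -36 + 6*(-5) = -36 - 30 = -66)
j*s(11, -5) = (41297/63244)*(-66) = -1362801/31622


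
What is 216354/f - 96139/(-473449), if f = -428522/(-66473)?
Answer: 3404521208396008/101441656189 ≈ 33561.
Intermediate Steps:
f = 428522/66473 (f = -428522*(-1/66473) = 428522/66473 ≈ 6.4466)
216354/f - 96139/(-473449) = 216354/(428522/66473) - 96139/(-473449) = 216354*(66473/428522) - 96139*(-1/473449) = 7190849721/214261 + 96139/473449 = 3404521208396008/101441656189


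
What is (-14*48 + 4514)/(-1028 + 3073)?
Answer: 3842/2045 ≈ 1.8787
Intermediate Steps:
(-14*48 + 4514)/(-1028 + 3073) = (-672 + 4514)/2045 = 3842*(1/2045) = 3842/2045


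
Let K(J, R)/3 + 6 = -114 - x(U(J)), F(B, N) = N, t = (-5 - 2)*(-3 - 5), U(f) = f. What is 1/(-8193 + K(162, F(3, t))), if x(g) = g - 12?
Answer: -1/9003 ≈ -0.00011107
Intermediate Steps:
t = 56 (t = -7*(-8) = 56)
x(g) = -12 + g
K(J, R) = -324 - 3*J (K(J, R) = -18 + 3*(-114 - (-12 + J)) = -18 + 3*(-114 + (12 - J)) = -18 + 3*(-102 - J) = -18 + (-306 - 3*J) = -324 - 3*J)
1/(-8193 + K(162, F(3, t))) = 1/(-8193 + (-324 - 3*162)) = 1/(-8193 + (-324 - 486)) = 1/(-8193 - 810) = 1/(-9003) = -1/9003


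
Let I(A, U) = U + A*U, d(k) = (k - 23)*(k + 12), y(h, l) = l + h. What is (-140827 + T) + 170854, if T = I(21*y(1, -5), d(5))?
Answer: 55425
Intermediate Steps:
y(h, l) = h + l
d(k) = (-23 + k)*(12 + k)
T = 25398 (T = (-276 + 5² - 11*5)*(1 + 21*(1 - 5)) = (-276 + 25 - 55)*(1 + 21*(-4)) = -306*(1 - 84) = -306*(-83) = 25398)
(-140827 + T) + 170854 = (-140827 + 25398) + 170854 = -115429 + 170854 = 55425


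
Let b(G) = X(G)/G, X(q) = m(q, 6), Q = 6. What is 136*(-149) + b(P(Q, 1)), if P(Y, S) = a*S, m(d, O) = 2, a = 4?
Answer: -40527/2 ≈ -20264.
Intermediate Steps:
X(q) = 2
P(Y, S) = 4*S
b(G) = 2/G
136*(-149) + b(P(Q, 1)) = 136*(-149) + 2/((4*1)) = -20264 + 2/4 = -20264 + 2*(¼) = -20264 + ½ = -40527/2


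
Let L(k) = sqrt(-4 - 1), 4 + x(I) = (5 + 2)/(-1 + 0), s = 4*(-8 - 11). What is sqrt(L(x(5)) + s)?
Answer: sqrt(-76 + I*sqrt(5)) ≈ 0.1282 + 8.7187*I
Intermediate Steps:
s = -76 (s = 4*(-19) = -76)
x(I) = -11 (x(I) = -4 + (5 + 2)/(-1 + 0) = -4 + 7/(-1) = -4 + 7*(-1) = -4 - 7 = -11)
L(k) = I*sqrt(5) (L(k) = sqrt(-5) = I*sqrt(5))
sqrt(L(x(5)) + s) = sqrt(I*sqrt(5) - 76) = sqrt(-76 + I*sqrt(5))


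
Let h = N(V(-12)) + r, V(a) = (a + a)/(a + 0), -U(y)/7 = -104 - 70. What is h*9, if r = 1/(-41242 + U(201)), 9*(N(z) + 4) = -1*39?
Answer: -3001809/40024 ≈ -75.000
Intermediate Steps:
U(y) = 1218 (U(y) = -7*(-104 - 70) = -7*(-174) = 1218)
V(a) = 2 (V(a) = (2*a)/a = 2)
N(z) = -25/3 (N(z) = -4 + (-1*39)/9 = -4 + (1/9)*(-39) = -4 - 13/3 = -25/3)
r = -1/40024 (r = 1/(-41242 + 1218) = 1/(-40024) = -1/40024 ≈ -2.4985e-5)
h = -1000603/120072 (h = -25/3 - 1/40024 = -1000603/120072 ≈ -8.3334)
h*9 = -1000603/120072*9 = -3001809/40024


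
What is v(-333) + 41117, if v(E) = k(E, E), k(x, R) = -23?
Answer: 41094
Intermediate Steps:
v(E) = -23
v(-333) + 41117 = -23 + 41117 = 41094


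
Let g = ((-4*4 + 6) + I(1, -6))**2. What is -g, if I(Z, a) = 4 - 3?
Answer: -81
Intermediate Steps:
I(Z, a) = 1
g = 81 (g = ((-4*4 + 6) + 1)**2 = ((-16 + 6) + 1)**2 = (-10 + 1)**2 = (-9)**2 = 81)
-g = -1*81 = -81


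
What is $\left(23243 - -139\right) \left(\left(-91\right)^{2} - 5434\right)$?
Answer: $66568554$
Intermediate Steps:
$\left(23243 - -139\right) \left(\left(-91\right)^{2} - 5434\right) = \left(23243 + \left(225 - 86\right)\right) \left(8281 - 5434\right) = \left(23243 + 139\right) 2847 = 23382 \cdot 2847 = 66568554$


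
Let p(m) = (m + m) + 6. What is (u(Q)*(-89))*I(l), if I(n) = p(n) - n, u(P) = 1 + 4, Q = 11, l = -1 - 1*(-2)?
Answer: -3115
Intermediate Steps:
l = 1 (l = -1 + 2 = 1)
u(P) = 5
p(m) = 6 + 2*m (p(m) = 2*m + 6 = 6 + 2*m)
I(n) = 6 + n (I(n) = (6 + 2*n) - n = 6 + n)
(u(Q)*(-89))*I(l) = (5*(-89))*(6 + 1) = -445*7 = -3115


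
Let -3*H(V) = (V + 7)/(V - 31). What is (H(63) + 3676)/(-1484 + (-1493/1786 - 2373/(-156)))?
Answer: -2047978517/818921748 ≈ -2.5008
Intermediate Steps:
H(V) = -(7 + V)/(3*(-31 + V)) (H(V) = -(V + 7)/(3*(V - 31)) = -(7 + V)/(3*(-31 + V)))
(H(63) + 3676)/(-1484 + (-1493/1786 - 2373/(-156))) = ((-7 - 1*63)/(3*(-31 + 63)) + 3676)/(-1484 + (-1493/1786 - 2373/(-156))) = ((1/3)*(-7 - 63)/32 + 3676)/(-1484 + (-1493*1/1786 - 2373*(-1/156))) = ((1/3)*(1/32)*(-70) + 3676)/(-1484 + (-1493/1786 + 791/52)) = (-35/48 + 3676)/(-1484 + 667545/46436) = 176413/(48*(-68243479/46436)) = (176413/48)*(-46436/68243479) = -2047978517/818921748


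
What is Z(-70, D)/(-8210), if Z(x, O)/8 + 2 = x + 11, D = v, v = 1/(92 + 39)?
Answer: 244/4105 ≈ 0.059440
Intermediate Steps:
v = 1/131 ≈ 0.0076336
D = 1/131 ≈ 0.0076336
Z(x, O) = 72 + 8*x (Z(x, O) = -16 + 8*(x + 11) = -16 + 8*(11 + x) = -16 + (88 + 8*x) = 72 + 8*x)
Z(-70, D)/(-8210) = (72 + 8*(-70))/(-8210) = (72 - 560)*(-1/8210) = -488*(-1/8210) = 244/4105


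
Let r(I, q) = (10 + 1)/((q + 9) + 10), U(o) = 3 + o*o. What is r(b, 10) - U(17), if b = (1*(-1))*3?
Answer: -8457/29 ≈ -291.62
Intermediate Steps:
b = -3 (b = -1*3 = -3)
U(o) = 3 + o²
r(I, q) = 11/(19 + q) (r(I, q) = 11/((9 + q) + 10) = 11/(19 + q))
r(b, 10) - U(17) = 11/(19 + 10) - (3 + 17²) = 11/29 - (3 + 289) = 11*(1/29) - 1*292 = 11/29 - 292 = -8457/29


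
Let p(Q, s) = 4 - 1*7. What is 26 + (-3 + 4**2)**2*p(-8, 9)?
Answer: -481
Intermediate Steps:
p(Q, s) = -3 (p(Q, s) = 4 - 7 = -3)
26 + (-3 + 4**2)**2*p(-8, 9) = 26 + (-3 + 4**2)**2*(-3) = 26 + (-3 + 16)**2*(-3) = 26 + 13**2*(-3) = 26 + 169*(-3) = 26 - 507 = -481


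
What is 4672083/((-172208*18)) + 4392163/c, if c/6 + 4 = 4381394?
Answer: -3033520152943/2263531227360 ≈ -1.3402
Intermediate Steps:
c = 26288340 (c = -24 + 6*4381394 = -24 + 26288364 = 26288340)
4672083/((-172208*18)) + 4392163/c = 4672083/((-172208*18)) + 4392163/26288340 = 4672083/(-3099744) + 4392163*(1/26288340) = 4672083*(-1/3099744) + 4392163/26288340 = -1557361/1033248 + 4392163/26288340 = -3033520152943/2263531227360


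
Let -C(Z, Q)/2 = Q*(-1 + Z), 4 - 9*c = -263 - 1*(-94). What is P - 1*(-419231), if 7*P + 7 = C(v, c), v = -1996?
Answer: 27102452/63 ≈ 4.3020e+5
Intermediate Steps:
c = 173/9 (c = 4/9 - (-263 - 1*(-94))/9 = 4/9 - (-263 + 94)/9 = 4/9 - ⅑*(-169) = 4/9 + 169/9 = 173/9 ≈ 19.222)
C(Z, Q) = -2*Q*(-1 + Z)
P = 690899/63 (P = -1 + (2*(173/9)*(1 - 1*(-1996)))/7 = -1 + (2*(173/9)*(1 + 1996))/7 = -1 + (2*(173/9)*1997)/7 = -1 + (⅐)*(690962/9) = -1 + 690962/63 = 690899/63 ≈ 10967.)
P - 1*(-419231) = 690899/63 - 1*(-419231) = 690899/63 + 419231 = 27102452/63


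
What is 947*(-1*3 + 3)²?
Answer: 0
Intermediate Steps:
947*(-1*3 + 3)² = 947*(-3 + 3)² = 947*0² = 947*0 = 0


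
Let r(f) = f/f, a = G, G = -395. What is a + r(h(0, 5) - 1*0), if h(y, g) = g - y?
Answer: -394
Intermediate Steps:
a = -395
r(f) = 1
a + r(h(0, 5) - 1*0) = -395 + 1 = -394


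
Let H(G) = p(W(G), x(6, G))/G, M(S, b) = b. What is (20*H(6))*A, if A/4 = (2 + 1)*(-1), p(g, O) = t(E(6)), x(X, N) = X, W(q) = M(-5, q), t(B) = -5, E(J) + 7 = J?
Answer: 200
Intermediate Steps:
E(J) = -7 + J
W(q) = q
p(g, O) = -5
A = -12 (A = 4*((2 + 1)*(-1)) = 4*(3*(-1)) = 4*(-3) = -12)
H(G) = -5/G
(20*H(6))*A = (20*(-5/6))*(-12) = (20*(-5*⅙))*(-12) = (20*(-⅚))*(-12) = -50/3*(-12) = 200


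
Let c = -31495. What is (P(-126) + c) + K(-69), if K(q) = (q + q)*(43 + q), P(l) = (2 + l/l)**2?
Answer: -27898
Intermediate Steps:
P(l) = 9 (P(l) = (2 + 1)**2 = 3**2 = 9)
K(q) = 2*q*(43 + q) (K(q) = (2*q)*(43 + q) = 2*q*(43 + q))
(P(-126) + c) + K(-69) = (9 - 31495) + 2*(-69)*(43 - 69) = -31486 + 2*(-69)*(-26) = -31486 + 3588 = -27898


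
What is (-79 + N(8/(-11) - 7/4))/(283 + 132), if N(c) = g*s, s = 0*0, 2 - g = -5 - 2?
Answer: -79/415 ≈ -0.19036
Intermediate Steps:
g = 9 (g = 2 - (-5 - 2) = 2 - 1*(-7) = 2 + 7 = 9)
s = 0
N(c) = 0 (N(c) = 9*0 = 0)
(-79 + N(8/(-11) - 7/4))/(283 + 132) = (-79 + 0)/(283 + 132) = -79/415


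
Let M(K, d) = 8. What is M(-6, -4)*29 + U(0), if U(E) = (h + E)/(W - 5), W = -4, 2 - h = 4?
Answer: 2090/9 ≈ 232.22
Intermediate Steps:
h = -2 (h = 2 - 1*4 = 2 - 4 = -2)
U(E) = 2/9 - E/9 (U(E) = (-2 + E)/(-4 - 5) = (-2 + E)/(-9) = (-2 + E)*(-1/9) = 2/9 - E/9)
M(-6, -4)*29 + U(0) = 8*29 + (2/9 - 1/9*0) = 232 + (2/9 + 0) = 232 + 2/9 = 2090/9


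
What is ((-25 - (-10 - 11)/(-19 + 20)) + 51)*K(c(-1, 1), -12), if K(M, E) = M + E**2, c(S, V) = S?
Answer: 6721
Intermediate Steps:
((-25 - (-10 - 11)/(-19 + 20)) + 51)*K(c(-1, 1), -12) = ((-25 - (-10 - 11)/(-19 + 20)) + 51)*(-1 + (-12)**2) = ((-25 - (-21)/1) + 51)*(-1 + 144) = ((-25 - (-21)) + 51)*143 = ((-25 - 1*(-21)) + 51)*143 = ((-25 + 21) + 51)*143 = (-4 + 51)*143 = 47*143 = 6721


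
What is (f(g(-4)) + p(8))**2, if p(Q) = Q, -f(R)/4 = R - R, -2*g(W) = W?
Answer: 64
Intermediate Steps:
g(W) = -W/2
f(R) = 0 (f(R) = -4*(R - R) = -4*0 = 0)
(f(g(-4)) + p(8))**2 = (0 + 8)**2 = 8**2 = 64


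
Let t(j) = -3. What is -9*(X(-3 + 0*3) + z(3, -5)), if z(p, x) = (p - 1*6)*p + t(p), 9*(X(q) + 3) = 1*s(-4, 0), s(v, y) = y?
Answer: 135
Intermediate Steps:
X(q) = -3 (X(q) = -3 + (1*0)/9 = -3 + (⅑)*0 = -3 + 0 = -3)
z(p, x) = -3 + p*(-6 + p) (z(p, x) = (p - 1*6)*p - 3 = (p - 6)*p - 3 = (-6 + p)*p - 3 = p*(-6 + p) - 3 = -3 + p*(-6 + p))
-9*(X(-3 + 0*3) + z(3, -5)) = -9*(-3 + (-3 + 3² - 6*3)) = -9*(-3 + (-3 + 9 - 18)) = -9*(-3 - 12) = -9*(-15) = 135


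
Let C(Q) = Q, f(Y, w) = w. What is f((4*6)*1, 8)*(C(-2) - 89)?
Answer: -728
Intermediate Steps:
f((4*6)*1, 8)*(C(-2) - 89) = 8*(-2 - 89) = 8*(-91) = -728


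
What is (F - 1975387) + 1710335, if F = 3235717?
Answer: 2970665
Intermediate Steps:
(F - 1975387) + 1710335 = (3235717 - 1975387) + 1710335 = 1260330 + 1710335 = 2970665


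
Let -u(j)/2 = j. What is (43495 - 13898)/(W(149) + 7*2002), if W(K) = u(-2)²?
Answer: 29597/14030 ≈ 2.1096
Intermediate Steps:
u(j) = -2*j
W(K) = 16 (W(K) = (-2*(-2))² = 4² = 16)
(43495 - 13898)/(W(149) + 7*2002) = (43495 - 13898)/(16 + 7*2002) = 29597/(16 + 14014) = 29597/14030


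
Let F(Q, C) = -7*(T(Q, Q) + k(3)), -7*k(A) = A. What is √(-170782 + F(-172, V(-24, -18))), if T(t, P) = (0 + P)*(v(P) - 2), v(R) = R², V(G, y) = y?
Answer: √35445949 ≈ 5953.6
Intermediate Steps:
k(A) = -A/7
T(t, P) = P*(-2 + P²) (T(t, P) = (0 + P)*(P² - 2) = P*(-2 + P²))
F(Q, C) = 3 - 7*Q*(-2 + Q²) (F(Q, C) = -7*(Q*(-2 + Q²) - ⅐*3) = -7*(Q*(-2 + Q²) - 3/7) = -7*(-3/7 + Q*(-2 + Q²)) = 3 - 7*Q*(-2 + Q²))
√(-170782 + F(-172, V(-24, -18))) = √(-170782 + (3 - 7*(-172)*(-2 + (-172)²))) = √(-170782 + (3 - 7*(-172)*(-2 + 29584))) = √(-170782 + (3 - 7*(-172)*29582)) = √(-170782 + (3 + 35616728)) = √(-170782 + 35616731) = √35445949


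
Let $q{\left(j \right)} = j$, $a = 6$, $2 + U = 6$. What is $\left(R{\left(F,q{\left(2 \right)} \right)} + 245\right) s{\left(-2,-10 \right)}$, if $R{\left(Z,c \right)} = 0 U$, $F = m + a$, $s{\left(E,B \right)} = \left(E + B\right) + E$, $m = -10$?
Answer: $-3430$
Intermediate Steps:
$U = 4$ ($U = -2 + 6 = 4$)
$s{\left(E,B \right)} = B + 2 E$ ($s{\left(E,B \right)} = \left(B + E\right) + E = B + 2 E$)
$F = -4$ ($F = -10 + 6 = -4$)
$R{\left(Z,c \right)} = 0$ ($R{\left(Z,c \right)} = 0 \cdot 4 = 0$)
$\left(R{\left(F,q{\left(2 \right)} \right)} + 245\right) s{\left(-2,-10 \right)} = \left(0 + 245\right) \left(-10 + 2 \left(-2\right)\right) = 245 \left(-10 - 4\right) = 245 \left(-14\right) = -3430$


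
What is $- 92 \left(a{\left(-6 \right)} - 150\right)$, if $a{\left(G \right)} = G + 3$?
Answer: $14076$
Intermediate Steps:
$a{\left(G \right)} = 3 + G$
$- 92 \left(a{\left(-6 \right)} - 150\right) = - 92 \left(\left(3 - 6\right) - 150\right) = - 92 \left(-3 - 150\right) = \left(-92\right) \left(-153\right) = 14076$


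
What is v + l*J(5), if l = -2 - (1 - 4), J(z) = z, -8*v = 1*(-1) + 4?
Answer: 37/8 ≈ 4.6250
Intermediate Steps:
v = -3/8 (v = -(1*(-1) + 4)/8 = -(-1 + 4)/8 = -⅛*3 = -3/8 ≈ -0.37500)
l = 1 (l = -2 - 1*(-3) = -2 + 3 = 1)
v + l*J(5) = -3/8 + 1*5 = -3/8 + 5 = 37/8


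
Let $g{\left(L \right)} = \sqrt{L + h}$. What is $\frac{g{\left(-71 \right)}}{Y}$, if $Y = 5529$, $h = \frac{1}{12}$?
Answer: $\frac{i \sqrt{2553}}{33174} \approx 0.0015231 i$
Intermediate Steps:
$h = \frac{1}{12} \approx 0.083333$
$g{\left(L \right)} = \sqrt{\frac{1}{12} + L}$ ($g{\left(L \right)} = \sqrt{L + \frac{1}{12}} = \sqrt{\frac{1}{12} + L}$)
$\frac{g{\left(-71 \right)}}{Y} = \frac{\frac{1}{6} \sqrt{3 + 36 \left(-71\right)}}{5529} = \frac{\sqrt{3 - 2556}}{6} \cdot \frac{1}{5529} = \frac{\sqrt{-2553}}{6} \cdot \frac{1}{5529} = \frac{i \sqrt{2553}}{6} \cdot \frac{1}{5529} = \frac{i \sqrt{2553}}{33174}$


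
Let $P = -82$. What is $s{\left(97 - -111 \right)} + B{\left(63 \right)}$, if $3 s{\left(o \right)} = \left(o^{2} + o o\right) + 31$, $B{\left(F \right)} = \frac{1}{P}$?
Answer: $\frac{2365945}{82} \approx 28853.0$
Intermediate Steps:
$B{\left(F \right)} = - \frac{1}{82}$ ($B{\left(F \right)} = \frac{1}{-82} = - \frac{1}{82}$)
$s{\left(o \right)} = \frac{31}{3} + \frac{2 o^{2}}{3}$ ($s{\left(o \right)} = \frac{\left(o^{2} + o o\right) + 31}{3} = \frac{\left(o^{2} + o^{2}\right) + 31}{3} = \frac{2 o^{2} + 31}{3} = \frac{31 + 2 o^{2}}{3} = \frac{31}{3} + \frac{2 o^{2}}{3}$)
$s{\left(97 - -111 \right)} + B{\left(63 \right)} = \left(\frac{31}{3} + \frac{2 \left(97 - -111\right)^{2}}{3}\right) - \frac{1}{82} = \left(\frac{31}{3} + \frac{2 \left(97 + 111\right)^{2}}{3}\right) - \frac{1}{82} = \left(\frac{31}{3} + \frac{2 \cdot 208^{2}}{3}\right) - \frac{1}{82} = \left(\frac{31}{3} + \frac{2}{3} \cdot 43264\right) - \frac{1}{82} = \left(\frac{31}{3} + \frac{86528}{3}\right) - \frac{1}{82} = 28853 - \frac{1}{82} = \frac{2365945}{82}$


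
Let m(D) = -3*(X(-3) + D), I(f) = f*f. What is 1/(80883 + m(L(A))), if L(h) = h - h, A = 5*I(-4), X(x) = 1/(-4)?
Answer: 4/323535 ≈ 1.2363e-5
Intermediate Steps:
I(f) = f**2
X(x) = -1/4
A = 80 (A = 5*(-4)**2 = 5*16 = 80)
L(h) = 0
m(D) = 3/4 - 3*D (m(D) = -3*(-1/4 + D) = 3/4 - 3*D)
1/(80883 + m(L(A))) = 1/(80883 + (3/4 - 3*0)) = 1/(80883 + (3/4 + 0)) = 1/(80883 + 3/4) = 1/(323535/4) = 4/323535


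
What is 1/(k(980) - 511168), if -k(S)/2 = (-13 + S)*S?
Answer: -1/2406488 ≈ -4.1554e-7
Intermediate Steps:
k(S) = -2*S*(-13 + S) (k(S) = -2*(-13 + S)*S = -2*S*(-13 + S))
1/(k(980) - 511168) = 1/(2*980*(13 - 1*980) - 511168) = 1/(2*980*(13 - 980) - 511168) = 1/(2*980*(-967) - 511168) = 1/(-1895320 - 511168) = 1/(-2406488) = -1/2406488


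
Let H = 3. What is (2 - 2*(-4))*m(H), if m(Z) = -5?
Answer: -50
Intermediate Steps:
(2 - 2*(-4))*m(H) = (2 - 2*(-4))*(-5) = (2 + 8)*(-5) = 10*(-5) = -50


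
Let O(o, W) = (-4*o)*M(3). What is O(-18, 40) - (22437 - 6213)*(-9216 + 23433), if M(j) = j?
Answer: -230656392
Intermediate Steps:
O(o, W) = -12*o (O(o, W) = -4*o*3 = -12*o)
O(-18, 40) - (22437 - 6213)*(-9216 + 23433) = -12*(-18) - (22437 - 6213)*(-9216 + 23433) = 216 - 16224*14217 = 216 - 1*230656608 = 216 - 230656608 = -230656392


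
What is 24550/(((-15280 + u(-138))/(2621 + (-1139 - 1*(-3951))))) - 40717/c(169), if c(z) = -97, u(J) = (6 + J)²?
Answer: 6512585899/103984 ≈ 62631.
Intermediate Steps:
24550/(((-15280 + u(-138))/(2621 + (-1139 - 1*(-3951))))) - 40717/c(169) = 24550/(((-15280 + (6 - 138)²)/(2621 + (-1139 - 1*(-3951))))) - 40717/(-97) = 24550/(((-15280 + (-132)²)/(2621 + (-1139 + 3951)))) - 40717*(-1/97) = 24550/(((-15280 + 17424)/(2621 + 2812))) + 40717/97 = 24550/((2144/5433)) + 40717/97 = 24550/((2144*(1/5433))) + 40717/97 = 24550/(2144/5433) + 40717/97 = 24550*(5433/2144) + 40717/97 = 66690075/1072 + 40717/97 = 6512585899/103984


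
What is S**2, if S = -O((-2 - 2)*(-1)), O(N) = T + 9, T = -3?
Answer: 36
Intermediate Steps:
O(N) = 6 (O(N) = -3 + 9 = 6)
S = -6 (S = -1*6 = -6)
S**2 = (-6)**2 = 36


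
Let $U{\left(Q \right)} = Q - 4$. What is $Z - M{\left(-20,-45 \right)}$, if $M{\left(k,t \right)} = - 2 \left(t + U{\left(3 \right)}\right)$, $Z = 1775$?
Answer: $1683$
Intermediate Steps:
$U{\left(Q \right)} = -4 + Q$
$M{\left(k,t \right)} = 2 - 2 t$ ($M{\left(k,t \right)} = - 2 \left(t + \left(-4 + 3\right)\right) = - 2 \left(t - 1\right) = - 2 \left(-1 + t\right) = 2 - 2 t$)
$Z - M{\left(-20,-45 \right)} = 1775 - \left(2 - -90\right) = 1775 - \left(2 + 90\right) = 1775 - 92 = 1683$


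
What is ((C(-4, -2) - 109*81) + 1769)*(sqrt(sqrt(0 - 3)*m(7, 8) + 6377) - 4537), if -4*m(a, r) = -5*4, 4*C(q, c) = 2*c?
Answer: 32035757 - 7061*sqrt(6377 + 5*I*sqrt(3)) ≈ 3.1472e+7 - 382.88*I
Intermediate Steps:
C(q, c) = c/2 (C(q, c) = (2*c)/4 = c/2)
m(a, r) = 5 (m(a, r) = -(-5)*4/4 = -1/4*(-20) = 5)
((C(-4, -2) - 109*81) + 1769)*(sqrt(sqrt(0 - 3)*m(7, 8) + 6377) - 4537) = (((1/2)*(-2) - 109*81) + 1769)*(sqrt(sqrt(0 - 3)*5 + 6377) - 4537) = ((-1 - 8829) + 1769)*(sqrt(sqrt(-3)*5 + 6377) - 4537) = (-8830 + 1769)*(sqrt((I*sqrt(3))*5 + 6377) - 4537) = -7061*(sqrt(5*I*sqrt(3) + 6377) - 4537) = -7061*(sqrt(6377 + 5*I*sqrt(3)) - 4537) = -7061*(-4537 + sqrt(6377 + 5*I*sqrt(3))) = 32035757 - 7061*sqrt(6377 + 5*I*sqrt(3))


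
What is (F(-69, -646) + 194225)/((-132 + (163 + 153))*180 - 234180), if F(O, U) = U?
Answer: -193579/201060 ≈ -0.96279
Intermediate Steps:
(F(-69, -646) + 194225)/((-132 + (163 + 153))*180 - 234180) = (-646 + 194225)/((-132 + (163 + 153))*180 - 234180) = 193579/((-132 + 316)*180 - 234180) = 193579/(184*180 - 234180) = 193579/(33120 - 234180) = 193579/(-201060) = 193579*(-1/201060) = -193579/201060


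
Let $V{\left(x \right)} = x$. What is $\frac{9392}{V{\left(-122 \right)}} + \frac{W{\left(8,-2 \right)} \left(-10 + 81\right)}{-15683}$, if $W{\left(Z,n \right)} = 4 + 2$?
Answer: $- \frac{73673354}{956663} \approx -77.011$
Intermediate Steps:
$W{\left(Z,n \right)} = 6$
$\frac{9392}{V{\left(-122 \right)}} + \frac{W{\left(8,-2 \right)} \left(-10 + 81\right)}{-15683} = \frac{9392}{-122} + \frac{6 \left(-10 + 81\right)}{-15683} = 9392 \left(- \frac{1}{122}\right) + 6 \cdot 71 \left(- \frac{1}{15683}\right) = - \frac{4696}{61} + 426 \left(- \frac{1}{15683}\right) = - \frac{4696}{61} - \frac{426}{15683} = - \frac{73673354}{956663}$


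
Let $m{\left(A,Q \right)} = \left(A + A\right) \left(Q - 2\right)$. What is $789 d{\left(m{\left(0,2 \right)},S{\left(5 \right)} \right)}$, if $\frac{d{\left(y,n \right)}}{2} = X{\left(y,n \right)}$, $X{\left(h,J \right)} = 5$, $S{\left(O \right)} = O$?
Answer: $7890$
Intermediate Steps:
$m{\left(A,Q \right)} = 2 A \left(-2 + Q\right)$
$d{\left(y,n \right)} = 10$ ($d{\left(y,n \right)} = 2 \cdot 5 = 10$)
$789 d{\left(m{\left(0,2 \right)},S{\left(5 \right)} \right)} = 789 \cdot 10 = 7890$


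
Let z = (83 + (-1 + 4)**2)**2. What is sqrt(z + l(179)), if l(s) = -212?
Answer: 2*sqrt(2063) ≈ 90.841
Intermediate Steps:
z = 8464 (z = (83 + 3**2)**2 = (83 + 9)**2 = 92**2 = 8464)
sqrt(z + l(179)) = sqrt(8464 - 212) = sqrt(8252) = 2*sqrt(2063)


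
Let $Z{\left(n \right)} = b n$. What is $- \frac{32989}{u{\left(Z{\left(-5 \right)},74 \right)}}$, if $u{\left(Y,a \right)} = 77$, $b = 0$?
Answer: $- \frac{2999}{7} \approx -428.43$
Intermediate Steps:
$Z{\left(n \right)} = 0$ ($Z{\left(n \right)} = 0 n = 0$)
$- \frac{32989}{u{\left(Z{\left(-5 \right)},74 \right)}} = - \frac{32989}{77} = \left(-32989\right) \frac{1}{77} = - \frac{2999}{7}$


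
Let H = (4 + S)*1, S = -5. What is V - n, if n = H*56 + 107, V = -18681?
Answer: -18732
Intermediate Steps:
H = -1 (H = (4 - 5)*1 = -1*1 = -1)
n = 51 (n = -1*56 + 107 = -56 + 107 = 51)
V - n = -18681 - 1*51 = -18681 - 51 = -18732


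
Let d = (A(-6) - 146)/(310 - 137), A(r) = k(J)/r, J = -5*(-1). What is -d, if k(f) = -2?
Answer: 437/519 ≈ 0.84200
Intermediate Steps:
J = 5
A(r) = -2/r
d = -437/519 (d = (-2/(-6) - 146)/(310 - 137) = (-2*(-⅙) - 146)/173 = (⅓ - 146)*(1/173) = -437/3*1/173 = -437/519 ≈ -0.84200)
-d = -1*(-437/519) = 437/519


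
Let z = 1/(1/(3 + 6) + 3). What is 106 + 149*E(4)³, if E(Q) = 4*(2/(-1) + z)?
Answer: -15433269/343 ≈ -44995.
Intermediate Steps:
z = 9/28 (z = 1/(1/9 + 3) = 1/(⅑ + 3) = 1/(28/9) = 9/28 ≈ 0.32143)
E(Q) = -47/7 (E(Q) = 4*(2/(-1) + 9/28) = 4*(2*(-1) + 9/28) = 4*(-2 + 9/28) = 4*(-47/28) = -47/7)
106 + 149*E(4)³ = 106 + 149*(-47/7)³ = 106 + 149*(-103823/343) = 106 - 15469627/343 = -15433269/343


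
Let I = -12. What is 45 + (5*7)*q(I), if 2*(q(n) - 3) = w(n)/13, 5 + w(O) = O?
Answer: 3305/26 ≈ 127.12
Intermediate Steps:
w(O) = -5 + O
q(n) = 73/26 + n/26 (q(n) = 3 + ((-5 + n)/13)/2 = 3 + ((-5 + n)*(1/13))/2 = 3 + (-5/13 + n/13)/2 = 3 + (-5/26 + n/26) = 73/26 + n/26)
45 + (5*7)*q(I) = 45 + (5*7)*(73/26 + (1/26)*(-12)) = 45 + 35*(73/26 - 6/13) = 45 + 35*(61/26) = 45 + 2135/26 = 3305/26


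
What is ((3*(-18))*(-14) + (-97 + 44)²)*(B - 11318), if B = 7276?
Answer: -14409730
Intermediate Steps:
((3*(-18))*(-14) + (-97 + 44)²)*(B - 11318) = ((3*(-18))*(-14) + (-97 + 44)²)*(7276 - 11318) = (-54*(-14) + (-53)²)*(-4042) = (756 + 2809)*(-4042) = 3565*(-4042) = -14409730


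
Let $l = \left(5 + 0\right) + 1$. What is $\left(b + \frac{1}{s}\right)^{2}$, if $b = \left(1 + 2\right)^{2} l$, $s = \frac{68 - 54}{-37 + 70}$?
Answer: $\frac{622521}{196} \approx 3176.1$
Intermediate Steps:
$s = \frac{14}{33} \approx 0.42424$
$l = 6$ ($l = 5 + 1 = 6$)
$b = 54$ ($b = \left(1 + 2\right)^{2} \cdot 6 = 3^{2} \cdot 6 = 9 \cdot 6 = 54$)
$\left(b + \frac{1}{s}\right)^{2} = \left(54 + \frac{1}{\frac{14}{33}}\right)^{2} = \left(54 + \frac{33}{14}\right)^{2} = \left(\frac{789}{14}\right)^{2} = \frac{622521}{196}$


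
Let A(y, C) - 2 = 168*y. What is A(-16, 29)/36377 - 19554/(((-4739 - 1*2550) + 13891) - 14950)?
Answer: 344446565/151837598 ≈ 2.2685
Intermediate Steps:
A(y, C) = 2 + 168*y
A(-16, 29)/36377 - 19554/(((-4739 - 1*2550) + 13891) - 14950) = (2 + 168*(-16))/36377 - 19554/(((-4739 - 1*2550) + 13891) - 14950) = (2 - 2688)*(1/36377) - 19554/(((-4739 - 2550) + 13891) - 14950) = -2686*1/36377 - 19554/((-7289 + 13891) - 14950) = -2686/36377 - 19554/(6602 - 14950) = -2686/36377 - 19554/(-8348) = -2686/36377 - 19554*(-1/8348) = -2686/36377 + 9777/4174 = 344446565/151837598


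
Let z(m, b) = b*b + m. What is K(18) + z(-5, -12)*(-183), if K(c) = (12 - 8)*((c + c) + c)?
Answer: -25221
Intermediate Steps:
K(c) = 12*c (K(c) = 4*(2*c + c) = 4*(3*c) = 12*c)
z(m, b) = m + b**2 (z(m, b) = b**2 + m = m + b**2)
K(18) + z(-5, -12)*(-183) = 12*18 + (-5 + (-12)**2)*(-183) = 216 + (-5 + 144)*(-183) = 216 + 139*(-183) = 216 - 25437 = -25221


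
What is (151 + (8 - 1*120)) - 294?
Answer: -255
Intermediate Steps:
(151 + (8 - 1*120)) - 294 = (151 + (8 - 120)) - 294 = (151 - 112) - 294 = 39 - 294 = -255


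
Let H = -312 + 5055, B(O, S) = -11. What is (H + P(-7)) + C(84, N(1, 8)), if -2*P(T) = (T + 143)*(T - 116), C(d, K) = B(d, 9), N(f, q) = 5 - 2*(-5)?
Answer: 13096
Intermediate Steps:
N(f, q) = 15 (N(f, q) = 5 + 10 = 15)
C(d, K) = -11
H = 4743
P(T) = -(-116 + T)*(143 + T)/2 (P(T) = -(T + 143)*(T - 116)/2 = -(143 + T)*(-116 + T)/2 = -(-116 + T)*(143 + T)/2)
(H + P(-7)) + C(84, N(1, 8)) = (4743 + (8294 - 27/2*(-7) - ½*(-7)²)) - 11 = (4743 + (8294 + 189/2 - ½*49)) - 11 = (4743 + (8294 + 189/2 - 49/2)) - 11 = (4743 + 8364) - 11 = 13107 - 11 = 13096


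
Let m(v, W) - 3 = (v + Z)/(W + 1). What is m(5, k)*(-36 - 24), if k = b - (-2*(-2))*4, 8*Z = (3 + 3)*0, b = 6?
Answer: -440/3 ≈ -146.67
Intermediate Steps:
Z = 0 (Z = ((3 + 3)*0)/8 = (6*0)/8 = (⅛)*0 = 0)
k = -10 (k = 6 - (-2*(-2))*4 = 6 - 4*4 = 6 - 1*16 = 6 - 16 = -10)
m(v, W) = 3 + v/(1 + W) (m(v, W) = 3 + (v + 0)/(W + 1) = 3 + v/(1 + W))
m(5, k)*(-36 - 24) = ((3 + 5 + 3*(-10))/(1 - 10))*(-36 - 24) = ((3 + 5 - 30)/(-9))*(-60) = -⅑*(-22)*(-60) = (22/9)*(-60) = -440/3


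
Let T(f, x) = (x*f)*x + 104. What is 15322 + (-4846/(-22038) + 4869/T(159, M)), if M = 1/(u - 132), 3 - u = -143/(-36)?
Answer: 403632822221174599/26262733524360 ≈ 15369.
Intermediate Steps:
u = -35/36 (u = 3 - (-143)/(-36) = 3 - (-143)*(-1)/36 = 3 - 1*143/36 = 3 - 143/36 = -35/36 ≈ -0.97222)
M = -36/4787 (M = 1/(-35/36 - 132) = 1/(-4787/36) = -36/4787 ≈ -0.0075204)
T(f, x) = 104 + f*x² (T(f, x) = (f*x)*x + 104 = f*x² + 104 = 104 + f*x²)
15322 + (-4846/(-22038) + 4869/T(159, M)) = 15322 + (-4846/(-22038) + 4869/(104 + 159*(-36/4787)²)) = 15322 + (-4846*(-1/22038) + 4869/(104 + 159*(1296/22915369))) = 15322 + (2423/11019 + 4869/(104 + 206064/22915369)) = 15322 + (2423/11019 + 4869/(2383404440/22915369)) = 15322 + (2423/11019 + 4869*(22915369/2383404440)) = 15322 + (2423/11019 + 111574931661/2383404440) = 15322 + 1235219160930679/26262733524360 = 403632822221174599/26262733524360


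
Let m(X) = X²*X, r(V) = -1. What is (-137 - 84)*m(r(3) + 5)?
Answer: -14144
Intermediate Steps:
m(X) = X³
(-137 - 84)*m(r(3) + 5) = (-137 - 84)*(-1 + 5)³ = -221*4³ = -221*64 = -14144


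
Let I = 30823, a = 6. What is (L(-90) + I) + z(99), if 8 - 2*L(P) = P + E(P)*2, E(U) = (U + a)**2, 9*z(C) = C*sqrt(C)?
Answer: 23816 + 33*sqrt(11) ≈ 23925.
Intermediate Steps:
z(C) = C**(3/2)/9 (z(C) = (C*sqrt(C))/9 = C**(3/2)/9)
E(U) = (6 + U)**2 (E(U) = (U + 6)**2 = (6 + U)**2)
L(P) = 4 - (6 + P)**2 - P/2 (L(P) = 4 - (P + (6 + P)**2*2)/2 = 4 - (P + 2*(6 + P)**2)/2 = 4 + (-(6 + P)**2 - P/2) = 4 - (6 + P)**2 - P/2)
(L(-90) + I) + z(99) = ((4 - (6 - 90)**2 - 1/2*(-90)) + 30823) + 99**(3/2)/9 = ((4 - 1*(-84)**2 + 45) + 30823) + (297*sqrt(11))/9 = ((4 - 1*7056 + 45) + 30823) + 33*sqrt(11) = ((4 - 7056 + 45) + 30823) + 33*sqrt(11) = (-7007 + 30823) + 33*sqrt(11) = 23816 + 33*sqrt(11)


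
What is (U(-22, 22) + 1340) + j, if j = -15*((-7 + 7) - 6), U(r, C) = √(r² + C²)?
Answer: 1430 + 22*√2 ≈ 1461.1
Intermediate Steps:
U(r, C) = √(C² + r²)
j = 90 (j = -15*(0 - 6) = -15*(-6) = 90)
(U(-22, 22) + 1340) + j = (√(22² + (-22)²) + 1340) + 90 = (√(484 + 484) + 1340) + 90 = (√968 + 1340) + 90 = (22*√2 + 1340) + 90 = (1340 + 22*√2) + 90 = 1430 + 22*√2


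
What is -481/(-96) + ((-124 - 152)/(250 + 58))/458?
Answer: 8478161/1692768 ≈ 5.0085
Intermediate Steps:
-481/(-96) + ((-124 - 152)/(250 + 58))/458 = -481*(-1/96) - 276/308*(1/458) = 481/96 - 276*1/308*(1/458) = 481/96 - 69/77*1/458 = 481/96 - 69/35266 = 8478161/1692768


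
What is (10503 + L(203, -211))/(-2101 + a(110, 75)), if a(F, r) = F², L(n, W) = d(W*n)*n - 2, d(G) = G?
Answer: -2894866/3333 ≈ -868.55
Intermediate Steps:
L(n, W) = -2 + W*n² (L(n, W) = (W*n)*n - 2 = W*n² - 2 = -2 + W*n²)
(10503 + L(203, -211))/(-2101 + a(110, 75)) = (10503 + (-2 - 211*203²))/(-2101 + 110²) = (10503 + (-2 - 211*41209))/(-2101 + 12100) = (10503 + (-2 - 8695099))/9999 = (10503 - 8695101)*(1/9999) = -8684598*1/9999 = -2894866/3333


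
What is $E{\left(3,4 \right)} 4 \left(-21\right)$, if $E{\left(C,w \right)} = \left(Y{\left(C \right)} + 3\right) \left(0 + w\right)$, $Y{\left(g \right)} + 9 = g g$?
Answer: $-1008$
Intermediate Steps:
$Y{\left(g \right)} = -9 + g^{2}$ ($Y{\left(g \right)} = -9 + g g = -9 + g^{2}$)
$E{\left(C,w \right)} = w \left(-6 + C^{2}\right)$ ($E{\left(C,w \right)} = \left(\left(-9 + C^{2}\right) + 3\right) \left(0 + w\right) = \left(-6 + C^{2}\right) w = w \left(-6 + C^{2}\right)$)
$E{\left(3,4 \right)} 4 \left(-21\right) = 4 \left(-6 + 3^{2}\right) 4 \left(-21\right) = 4 \left(-6 + 9\right) 4 \left(-21\right) = 4 \cdot 3 \cdot 4 \left(-21\right) = 12 \cdot 4 \left(-21\right) = 48 \left(-21\right) = -1008$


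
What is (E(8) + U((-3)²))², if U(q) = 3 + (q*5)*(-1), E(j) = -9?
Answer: 2601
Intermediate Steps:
U(q) = 3 - 5*q (U(q) = 3 + (5*q)*(-1) = 3 - 5*q)
(E(8) + U((-3)²))² = (-9 + (3 - 5*(-3)²))² = (-9 + (3 - 5*9))² = (-9 + (3 - 45))² = (-9 - 42)² = (-51)² = 2601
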